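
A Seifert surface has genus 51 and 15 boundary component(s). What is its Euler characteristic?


chi = 2 - 2g - b
= 2 - 2*51 - 15
= 2 - 102 - 15 = -115

-115


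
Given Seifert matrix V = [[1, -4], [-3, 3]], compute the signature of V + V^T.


Step 1: V + V^T = [[2, -7], [-7, 6]]
Step 2: trace = 8, det = -37
Step 3: Discriminant = 8^2 - 4*(-37) = 212
Step 4: Eigenvalues: 11.2801, -3.28011
Step 5: Signature = (# positive eigenvalues) - (# negative eigenvalues) = 0

0


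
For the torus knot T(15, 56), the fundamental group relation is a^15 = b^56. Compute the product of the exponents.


The relation is a^15 = b^56.
Product of exponents = 15 * 56
= 840

840


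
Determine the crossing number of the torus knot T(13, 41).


For a torus knot T(p, q) with gcd(p,q)=1,
the crossing number is min(p*(q-1), q*(p-1)).
p*(q-1) = 13*40 = 520
q*(p-1) = 41*12 = 492
min(520, 492) = 492

492


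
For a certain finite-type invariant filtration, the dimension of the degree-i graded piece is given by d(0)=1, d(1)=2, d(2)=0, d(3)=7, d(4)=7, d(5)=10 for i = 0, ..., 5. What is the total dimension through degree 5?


Total dimension = d(0) + d(1) + ... + d(5)
= 1 + 2 + 0 + 7 + 7 + 10
= 27

27


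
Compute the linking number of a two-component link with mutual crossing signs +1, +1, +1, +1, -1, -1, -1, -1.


Step 1: Count positive crossings: 4
Step 2: Count negative crossings: 4
Step 3: Sum of signs = 4 - 4 = 0
Step 4: Linking number = sum/2 = 0/2 = 0

0


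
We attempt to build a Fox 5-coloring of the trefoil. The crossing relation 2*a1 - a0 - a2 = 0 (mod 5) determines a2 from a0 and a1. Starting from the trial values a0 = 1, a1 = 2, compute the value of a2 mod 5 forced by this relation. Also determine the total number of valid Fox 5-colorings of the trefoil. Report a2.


Step 1: Apply the given crossing relation 2*a1 - a0 - a2 = 0 (mod 5).
  a2 = 2*a1 - a0 mod 5
  a2 = 2*2 - 1 mod 5
  a2 = 4 - 1 mod 5
  a2 = 3 mod 5 = 3
Step 2: The trefoil has determinant 3.
  Number of Fox p-colorings (p prime) is p^2 if p = 3, else p.
  Since 5 does not divide 3, only trivial (constant) colorings exist.
  (So the trial a0 = 1, a1 = 2 with a0 != a1 does NOT extend to a valid coloring of the whole trefoil: the other two crossing relations require 3*(a1 - a0) = 0 (mod 5), which fails.)
  Total colorings = 5
Step 3: a2 = 3, total Fox 5-colorings = 5

3


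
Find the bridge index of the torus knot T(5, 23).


The bridge number of T(p,q) is min(p,q).
min(5, 23) = 5

5


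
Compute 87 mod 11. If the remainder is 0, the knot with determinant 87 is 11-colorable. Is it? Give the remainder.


Step 1: A knot is p-colorable if and only if p divides its determinant.
Step 2: Compute 87 mod 11.
87 = 7 * 11 + 10
Step 3: 87 mod 11 = 10
Step 4: The knot is 11-colorable: no

10


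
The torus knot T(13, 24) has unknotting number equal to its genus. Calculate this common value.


For a torus knot T(p,q), both the unknotting number and genus equal (p-1)(q-1)/2.
= (13-1)(24-1)/2
= 12*23/2
= 276/2 = 138

138


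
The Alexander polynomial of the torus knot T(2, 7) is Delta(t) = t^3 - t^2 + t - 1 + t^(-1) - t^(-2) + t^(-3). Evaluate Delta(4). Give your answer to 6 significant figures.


Substituting t = 4 into Delta(t) = t^3 - t^2 + t - 1 + t^(-1) - t^(-2) + t^(-3):
Term values: (64) + (-16) + (4) + (-1) + (0.25) + (-0.0625) + (0.015625)
Sum = 51.203125
Rounded to 6 significant figures: 51.2031

51.2031


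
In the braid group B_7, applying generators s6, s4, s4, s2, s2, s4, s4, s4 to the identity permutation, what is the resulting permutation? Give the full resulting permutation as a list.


Starting with identity [1, 2, 3, 4, 5, 6, 7].
Apply generators in sequence:
  After s6: [1, 2, 3, 4, 5, 7, 6]
  After s4: [1, 2, 3, 5, 4, 7, 6]
  After s4: [1, 2, 3, 4, 5, 7, 6]
  After s2: [1, 3, 2, 4, 5, 7, 6]
  After s2: [1, 2, 3, 4, 5, 7, 6]
  After s4: [1, 2, 3, 5, 4, 7, 6]
  After s4: [1, 2, 3, 4, 5, 7, 6]
  After s4: [1, 2, 3, 5, 4, 7, 6]
Final permutation: [1, 2, 3, 5, 4, 7, 6]

[1, 2, 3, 5, 4, 7, 6]


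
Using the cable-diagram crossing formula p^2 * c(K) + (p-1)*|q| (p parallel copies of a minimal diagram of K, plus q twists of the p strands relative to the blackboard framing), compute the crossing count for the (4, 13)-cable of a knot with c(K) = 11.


Step 1: Each of the c(K) crossings of the companion diagram becomes p*p = p^2 crossings among the p parallel strands, and each of the |q| twists s_1 s_2 ... s_(p-1) adds (p-1) crossings.
  Crossings = p^2 * c(K) + (p-1)*|q|
Step 2: = 4^2 * 11 + (4-1)*13
Step 3: = 16*11 + 3*13
Step 4: = 176 + 39 = 215

215


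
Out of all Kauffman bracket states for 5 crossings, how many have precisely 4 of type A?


We choose which 4 of 5 crossings get A-smoothings.
C(5, 4) = 5! / (4! * 1!)
= 5

5


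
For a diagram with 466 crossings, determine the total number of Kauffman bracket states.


Each crossing contributes 2 choices (A-smoothing or B-smoothing).
Total states = 2^466 = 190536410541747572716161940294993060653600960856016305594430966774009505543198585212421026798308836130360530463953040948208494609331560382464

190536410541747572716161940294993060653600960856016305594430966774009505543198585212421026798308836130360530463953040948208494609331560382464


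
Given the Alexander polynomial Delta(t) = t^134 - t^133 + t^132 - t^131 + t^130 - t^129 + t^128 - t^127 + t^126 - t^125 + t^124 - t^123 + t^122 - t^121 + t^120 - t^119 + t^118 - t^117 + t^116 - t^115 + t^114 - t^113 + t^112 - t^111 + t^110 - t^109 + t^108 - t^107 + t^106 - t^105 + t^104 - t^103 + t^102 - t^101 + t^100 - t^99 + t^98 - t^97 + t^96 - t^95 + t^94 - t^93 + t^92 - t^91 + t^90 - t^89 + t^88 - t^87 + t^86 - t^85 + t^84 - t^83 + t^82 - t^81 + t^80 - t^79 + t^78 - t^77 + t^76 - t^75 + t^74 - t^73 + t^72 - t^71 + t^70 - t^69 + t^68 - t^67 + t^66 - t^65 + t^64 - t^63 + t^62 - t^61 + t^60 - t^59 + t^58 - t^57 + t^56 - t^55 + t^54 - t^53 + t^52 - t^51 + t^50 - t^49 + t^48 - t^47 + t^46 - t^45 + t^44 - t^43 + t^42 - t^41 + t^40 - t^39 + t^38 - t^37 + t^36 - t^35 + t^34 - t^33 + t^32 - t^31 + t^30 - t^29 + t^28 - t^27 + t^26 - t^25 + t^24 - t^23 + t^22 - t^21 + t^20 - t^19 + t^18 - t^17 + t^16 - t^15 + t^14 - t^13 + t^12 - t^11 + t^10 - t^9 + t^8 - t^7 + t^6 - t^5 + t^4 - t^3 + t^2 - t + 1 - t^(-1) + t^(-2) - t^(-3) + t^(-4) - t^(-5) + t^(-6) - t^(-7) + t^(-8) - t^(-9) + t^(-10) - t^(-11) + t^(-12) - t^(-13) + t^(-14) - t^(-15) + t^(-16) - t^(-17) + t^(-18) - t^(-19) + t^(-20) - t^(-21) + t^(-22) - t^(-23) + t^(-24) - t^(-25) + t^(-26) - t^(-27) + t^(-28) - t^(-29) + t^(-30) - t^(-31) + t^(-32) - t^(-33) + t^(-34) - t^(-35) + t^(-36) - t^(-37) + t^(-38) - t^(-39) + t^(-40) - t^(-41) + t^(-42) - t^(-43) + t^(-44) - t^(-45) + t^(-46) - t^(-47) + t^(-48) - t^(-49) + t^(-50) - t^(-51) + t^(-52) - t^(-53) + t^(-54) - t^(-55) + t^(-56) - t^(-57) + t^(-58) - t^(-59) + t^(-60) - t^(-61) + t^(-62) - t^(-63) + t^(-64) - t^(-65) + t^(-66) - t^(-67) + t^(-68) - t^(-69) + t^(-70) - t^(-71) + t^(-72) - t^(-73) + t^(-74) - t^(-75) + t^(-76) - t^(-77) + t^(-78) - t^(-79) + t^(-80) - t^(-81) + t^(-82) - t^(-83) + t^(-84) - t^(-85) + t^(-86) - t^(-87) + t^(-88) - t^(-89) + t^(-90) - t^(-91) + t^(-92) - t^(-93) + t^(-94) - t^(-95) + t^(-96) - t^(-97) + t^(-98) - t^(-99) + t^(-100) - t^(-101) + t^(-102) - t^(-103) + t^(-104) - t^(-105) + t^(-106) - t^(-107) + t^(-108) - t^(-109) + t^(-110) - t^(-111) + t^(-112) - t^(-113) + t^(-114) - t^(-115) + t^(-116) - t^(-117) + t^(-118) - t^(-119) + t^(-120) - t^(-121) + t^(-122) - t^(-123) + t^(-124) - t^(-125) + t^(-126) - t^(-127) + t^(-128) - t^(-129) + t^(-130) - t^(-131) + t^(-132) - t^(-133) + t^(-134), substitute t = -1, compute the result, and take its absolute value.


Step 1: The polynomial has 269 terms with alternating signs, exponents from 134 down to -134.
Step 2: Substitute t = -1. The i-th term has coefficient (-1)^i and exponent (m-i),
  so its value is (-1)^i * (-1)^(m-i) = (-1)^m = 1 for every i.
Step 3: All 269 terms equal 1, so Delta(-1) = 269 * (1) = 269
Step 4: |Delta(-1)| = 269

269


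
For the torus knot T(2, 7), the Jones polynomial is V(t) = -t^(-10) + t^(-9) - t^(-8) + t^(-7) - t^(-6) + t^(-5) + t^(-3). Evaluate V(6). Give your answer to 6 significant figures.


Substituting t = 6 into V(t) = -t^(-10) + t^(-9) - t^(-8) + t^(-7) - t^(-6) + t^(-5) + t^(-3):
  (-)t^(-10) = -1.65382e-08
  (+)t^(-9) = 9.9229e-08
  (-)t^(-8) = -5.95374e-07
  (+)t^(-7) = 3.57225e-06
  (-)t^(-6) = -2.14335e-05
  (+)t^(-5) = 0.000128601
  (+)t^(-3) = 0.00462963
Sum = (-1.65382e-08) + (9.9229e-08) + (-5.95374e-07) + (3.57225e-06) + (-2.14335e-05) + (0.000128601) + (0.00462963)
= 0.004739856544
Rounded to 6 significant figures: 0.00473986

0.00473986


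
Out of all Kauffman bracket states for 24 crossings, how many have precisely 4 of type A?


We choose which 4 of 24 crossings get A-smoothings.
C(24, 4) = 24! / (4! * 20!)
= 10626

10626


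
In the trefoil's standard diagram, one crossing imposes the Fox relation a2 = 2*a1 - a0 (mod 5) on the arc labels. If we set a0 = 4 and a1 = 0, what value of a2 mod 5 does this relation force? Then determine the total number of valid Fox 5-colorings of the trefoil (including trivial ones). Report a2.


Step 1: Apply the given crossing relation 2*a1 - a0 - a2 = 0 (mod 5).
  a2 = 2*a1 - a0 mod 5
  a2 = 2*0 - 4 mod 5
  a2 = 0 - 4 mod 5
  a2 = -4 mod 5 = 1
Step 2: The trefoil has determinant 3.
  Number of Fox p-colorings (p prime) is p^2 if p = 3, else p.
  Since 5 does not divide 3, only trivial (constant) colorings exist.
  (So the trial a0 = 4, a1 = 0 with a0 != a1 does NOT extend to a valid coloring of the whole trefoil: the other two crossing relations require 3*(a1 - a0) = 0 (mod 5), which fails.)
  Total colorings = 5
Step 3: a2 = 1, total Fox 5-colorings = 5

1


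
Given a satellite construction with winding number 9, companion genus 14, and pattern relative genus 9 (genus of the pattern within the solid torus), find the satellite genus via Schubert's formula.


Schubert: g(satellite) = g_rel(pattern) + |winding| * g(companion),
where g_rel(pattern) is the genus of the pattern relative to the solid torus.
= 9 + 9 * 14
= 9 + 126 = 135

135


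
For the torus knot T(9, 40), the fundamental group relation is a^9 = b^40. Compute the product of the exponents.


The relation is a^9 = b^40.
Product of exponents = 9 * 40
= 360

360


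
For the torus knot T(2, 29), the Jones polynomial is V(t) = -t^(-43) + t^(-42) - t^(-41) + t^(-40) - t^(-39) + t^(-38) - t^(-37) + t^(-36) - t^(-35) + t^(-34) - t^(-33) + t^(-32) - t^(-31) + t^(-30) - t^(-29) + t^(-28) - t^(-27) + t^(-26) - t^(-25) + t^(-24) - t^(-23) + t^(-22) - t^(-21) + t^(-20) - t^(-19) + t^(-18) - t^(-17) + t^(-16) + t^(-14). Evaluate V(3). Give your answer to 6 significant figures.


Substituting t = 3 into V(t) = -t^(-43) + t^(-42) - t^(-41) + t^(-40) - t^(-39) + t^(-38) - t^(-37) + t^(-36) - t^(-35) + t^(-34) - t^(-33) + t^(-32) - t^(-31) + t^(-30) - t^(-29) + t^(-28) - t^(-27) + t^(-26) - t^(-25) + t^(-24) - t^(-23) + t^(-22) - t^(-21) + t^(-20) - t^(-19) + t^(-18) - t^(-17) + t^(-16) + t^(-14):
  (-)t^(-43) = -3.04639e-21
  (+)t^(-42) = 9.13918e-21
  (-)t^(-41) = -2.74175e-20
  (+)t^(-40) = 8.22526e-20
  (-)t^(-39) = -2.46758e-19
  (+)t^(-38) = 7.40274e-19
  (-)t^(-37) = -2.22082e-18
  (+)t^(-36) = 6.66246e-18
  (-)t^(-35) = -1.99874e-17
  (+)t^(-34) = 5.99622e-17
  (-)t^(-33) = -1.79887e-16
  (+)t^(-32) = 5.3966e-16
  (-)t^(-31) = -1.61898e-15
  (+)t^(-30) = 4.85694e-15
  (-)t^(-29) = -1.45708e-14
  (+)t^(-28) = 4.37124e-14
  (-)t^(-27) = -1.31137e-13
  (+)t^(-26) = 3.93412e-13
  (-)t^(-25) = -1.18024e-12
  (+)t^(-24) = 3.54071e-12
  (-)t^(-23) = -1.06221e-11
  (+)t^(-22) = 3.18664e-11
  (-)t^(-21) = -9.55991e-11
  (+)t^(-20) = 2.86797e-10
  (-)t^(-19) = -8.60392e-10
  (+)t^(-18) = 2.58117e-09
  (-)t^(-17) = -7.74352e-09
  (+)t^(-16) = 2.32306e-08
  (+)t^(-14) = 2.09075e-07
Sum = (-3.04639e-21) + (9.13918e-21) + (-2.74175e-20) + (8.22526e-20) + (-2.46758e-19) + (7.40274e-19) + (-2.22082e-18) + (6.66246e-18) + (-1.99874e-17) + (5.99622e-17) + (-1.79887e-16) + (5.3966e-16) + (-1.61898e-15) + (4.85694e-15) + (-1.45708e-14) + (4.37124e-14) + (-1.31137e-13) + (3.93412e-13) + (-1.18024e-12) + (3.54071e-12) + (-1.06221e-11) + (3.18664e-11) + (-9.55991e-11) + (2.86797e-10) + (-8.60392e-10) + (2.58117e-09) + (-7.74352e-09) + (2.32306e-08) + (2.09075e-07)
= 2.26498088e-07
Rounded to 6 significant figures: 2.26498e-07

2.26498e-07


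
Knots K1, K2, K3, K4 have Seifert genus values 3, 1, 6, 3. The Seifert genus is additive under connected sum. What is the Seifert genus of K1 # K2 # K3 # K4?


The Seifert genus is additive under connected sum.
Seifert genus(K1 # K2 # K3 # K4) = (3) + (1) + (6) + (3)
= 13

13


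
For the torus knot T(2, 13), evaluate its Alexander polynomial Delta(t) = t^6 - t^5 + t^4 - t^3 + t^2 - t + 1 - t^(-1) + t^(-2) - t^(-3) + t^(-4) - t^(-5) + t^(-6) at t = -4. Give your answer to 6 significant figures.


Substituting t = -4 into Delta(t) = t^6 - t^5 + t^4 - t^3 + t^2 - t + 1 - t^(-1) + t^(-2) - t^(-3) + t^(-4) - t^(-5) + t^(-6):
Term values: (4096) + (1024) + (256) + (64) + (16) + (4) + (1) + (0.25) + (0.0625) + (0.015625) + (0.00390625) + (0.000976562) + (0.000244141)
Sum = 5461.333252
Rounded to 6 significant figures: 5461.33

5461.33


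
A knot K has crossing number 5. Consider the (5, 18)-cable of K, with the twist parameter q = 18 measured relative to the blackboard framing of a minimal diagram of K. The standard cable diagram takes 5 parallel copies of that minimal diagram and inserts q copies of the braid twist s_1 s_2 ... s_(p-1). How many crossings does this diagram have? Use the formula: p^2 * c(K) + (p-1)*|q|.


Step 1: Each of the c(K) crossings of the companion diagram becomes p*p = p^2 crossings among the p parallel strands, and each of the |q| twists s_1 s_2 ... s_(p-1) adds (p-1) crossings.
  Crossings = p^2 * c(K) + (p-1)*|q|
Step 2: = 5^2 * 5 + (5-1)*18
Step 3: = 25*5 + 4*18
Step 4: = 125 + 72 = 197

197


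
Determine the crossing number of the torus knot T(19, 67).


For a torus knot T(p, q) with gcd(p,q)=1,
the crossing number is min(p*(q-1), q*(p-1)).
p*(q-1) = 19*66 = 1254
q*(p-1) = 67*18 = 1206
min(1254, 1206) = 1206

1206


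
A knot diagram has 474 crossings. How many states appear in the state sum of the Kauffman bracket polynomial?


Each crossing contributes 2 choices (A-smoothing or B-smoothing).
Total states = 2^474 = 48777321098687378615337456715518223527321845979140174232174327494146433419058837814379782860367062049372295798771978482741374619988879457910784

48777321098687378615337456715518223527321845979140174232174327494146433419058837814379782860367062049372295798771978482741374619988879457910784


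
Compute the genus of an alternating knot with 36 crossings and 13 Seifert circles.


For alternating knots, g = (c - s + 1)/2.
= (36 - 13 + 1)/2
= 24/2 = 12

12


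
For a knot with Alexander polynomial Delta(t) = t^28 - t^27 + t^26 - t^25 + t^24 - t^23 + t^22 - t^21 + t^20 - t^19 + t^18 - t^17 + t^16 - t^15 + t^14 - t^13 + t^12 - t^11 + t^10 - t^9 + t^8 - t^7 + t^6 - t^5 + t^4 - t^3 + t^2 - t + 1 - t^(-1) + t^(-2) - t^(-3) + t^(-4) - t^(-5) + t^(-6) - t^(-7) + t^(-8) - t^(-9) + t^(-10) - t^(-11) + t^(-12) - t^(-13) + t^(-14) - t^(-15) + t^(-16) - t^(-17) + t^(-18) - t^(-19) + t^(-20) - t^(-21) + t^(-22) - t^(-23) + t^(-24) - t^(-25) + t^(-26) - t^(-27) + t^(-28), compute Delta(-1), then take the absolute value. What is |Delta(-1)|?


Step 1: The polynomial has 57 terms with alternating signs, exponents from 28 down to -28.
Step 2: Substitute t = -1. The i-th term has coefficient (-1)^i and exponent (m-i),
  so its value is (-1)^i * (-1)^(m-i) = (-1)^m = 1 for every i.
Step 3: All 57 terms equal 1, so Delta(-1) = 57 * (1) = 57
Step 4: |Delta(-1)| = 57

57


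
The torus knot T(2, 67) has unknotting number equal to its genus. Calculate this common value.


For a torus knot T(p,q), both the unknotting number and genus equal (p-1)(q-1)/2.
= (2-1)(67-1)/2
= 1*66/2
= 66/2 = 33

33


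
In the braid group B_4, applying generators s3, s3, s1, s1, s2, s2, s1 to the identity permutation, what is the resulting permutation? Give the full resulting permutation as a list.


Starting with identity [1, 2, 3, 4].
Apply generators in sequence:
  After s3: [1, 2, 4, 3]
  After s3: [1, 2, 3, 4]
  After s1: [2, 1, 3, 4]
  After s1: [1, 2, 3, 4]
  After s2: [1, 3, 2, 4]
  After s2: [1, 2, 3, 4]
  After s1: [2, 1, 3, 4]
Final permutation: [2, 1, 3, 4]

[2, 1, 3, 4]


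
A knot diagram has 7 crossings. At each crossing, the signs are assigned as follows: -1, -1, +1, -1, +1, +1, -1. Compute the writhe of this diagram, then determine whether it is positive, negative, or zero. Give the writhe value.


Step 1: Count positive crossings (+1).
Positive crossings: 3
Step 2: Count negative crossings (-1).
Negative crossings: 4
Step 3: Writhe = (positive) - (negative)
w = 3 - 4 = -1
Step 4: |w| = 1, and w is negative

-1


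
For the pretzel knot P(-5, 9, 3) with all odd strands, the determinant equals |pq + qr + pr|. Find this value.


Step 1: Compute pq + qr + pr.
pq = (-5)*9 = -45
qr = 9*3 = 27
pr = (-5)*3 = -15
pq + qr + pr = -45 + 27 + (-15) = -33
Step 2: Take absolute value.
det(P(-5,9,3)) = |-33| = 33

33


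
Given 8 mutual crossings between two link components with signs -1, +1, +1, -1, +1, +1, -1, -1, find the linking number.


Step 1: Count positive crossings: 4
Step 2: Count negative crossings: 4
Step 3: Sum of signs = 4 - 4 = 0
Step 4: Linking number = sum/2 = 0/2 = 0

0


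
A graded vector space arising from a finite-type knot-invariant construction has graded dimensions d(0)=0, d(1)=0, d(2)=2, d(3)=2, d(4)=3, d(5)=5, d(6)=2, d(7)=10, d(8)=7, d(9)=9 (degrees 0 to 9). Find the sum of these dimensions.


Total dimension = d(0) + d(1) + ... + d(9)
= 0 + 0 + 2 + 2 + 3 + 5 + 2 + 10 + 7 + 9
= 40

40


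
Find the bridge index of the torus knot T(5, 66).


The bridge number of T(p,q) is min(p,q).
min(5, 66) = 5

5


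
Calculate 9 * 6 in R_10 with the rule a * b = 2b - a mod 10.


9 * 6 = 2*6 - 9 mod 10
= 12 - 9 mod 10
= 3 mod 10 = 3

3


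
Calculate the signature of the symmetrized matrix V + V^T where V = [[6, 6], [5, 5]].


Step 1: V + V^T = [[12, 11], [11, 10]]
Step 2: trace = 22, det = -1
Step 3: Discriminant = 22^2 - 4*(-1) = 488
Step 4: Eigenvalues: 22.0454, -0.045361
Step 5: Signature = (# positive eigenvalues) - (# negative eigenvalues) = 0

0


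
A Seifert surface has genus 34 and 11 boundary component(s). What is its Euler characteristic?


chi = 2 - 2g - b
= 2 - 2*34 - 11
= 2 - 68 - 11 = -77

-77


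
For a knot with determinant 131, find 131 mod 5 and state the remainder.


Step 1: A knot is p-colorable if and only if p divides its determinant.
Step 2: Compute 131 mod 5.
131 = 26 * 5 + 1
Step 3: 131 mod 5 = 1
Step 4: The knot is 5-colorable: no

1


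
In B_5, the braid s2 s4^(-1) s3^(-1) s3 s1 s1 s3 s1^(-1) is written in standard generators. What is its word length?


The word length counts the number of generators (including inverses).
Listing each generator: s2, s4^(-1), s3^(-1), s3, s1, s1, s3, s1^(-1)
There are 8 generators in this braid word.

8


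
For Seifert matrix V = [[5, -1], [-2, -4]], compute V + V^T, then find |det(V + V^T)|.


Step 1: Form V + V^T where V = [[5, -1], [-2, -4]]
  V^T = [[5, -2], [-1, -4]]
  V + V^T = [[10, -3], [-3, -8]]
Step 2: det(V + V^T) = 10*(-8) - (-3)*(-3)
  = -80 - 9 = -89
Step 3: Knot determinant = |det(V + V^T)| = |-89| = 89

89


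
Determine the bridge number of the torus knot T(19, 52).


The bridge number of T(p,q) is min(p,q).
min(19, 52) = 19

19


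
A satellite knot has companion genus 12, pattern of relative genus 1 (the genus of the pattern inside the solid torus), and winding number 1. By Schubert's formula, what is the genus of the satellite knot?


Schubert: g(satellite) = g_rel(pattern) + |winding| * g(companion),
where g_rel(pattern) is the genus of the pattern relative to the solid torus.
= 1 + 1 * 12
= 1 + 12 = 13

13


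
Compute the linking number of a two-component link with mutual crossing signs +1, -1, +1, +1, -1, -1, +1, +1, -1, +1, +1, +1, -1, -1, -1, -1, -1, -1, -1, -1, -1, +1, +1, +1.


Step 1: Count positive crossings: 11
Step 2: Count negative crossings: 13
Step 3: Sum of signs = 11 - 13 = -2
Step 4: Linking number = sum/2 = -2/2 = -1

-1


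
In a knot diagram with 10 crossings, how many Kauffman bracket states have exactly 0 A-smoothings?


We choose which 0 of 10 crossings get A-smoothings.
C(10, 0) = 10! / (0! * 10!)
= 1

1


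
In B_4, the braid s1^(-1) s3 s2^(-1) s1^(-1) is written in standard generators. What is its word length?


The word length counts the number of generators (including inverses).
Listing each generator: s1^(-1), s3, s2^(-1), s1^(-1)
There are 4 generators in this braid word.

4


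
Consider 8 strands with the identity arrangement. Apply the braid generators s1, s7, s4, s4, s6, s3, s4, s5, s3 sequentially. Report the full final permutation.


Starting with identity [1, 2, 3, 4, 5, 6, 7, 8].
Apply generators in sequence:
  After s1: [2, 1, 3, 4, 5, 6, 7, 8]
  After s7: [2, 1, 3, 4, 5, 6, 8, 7]
  After s4: [2, 1, 3, 5, 4, 6, 8, 7]
  After s4: [2, 1, 3, 4, 5, 6, 8, 7]
  After s6: [2, 1, 3, 4, 5, 8, 6, 7]
  After s3: [2, 1, 4, 3, 5, 8, 6, 7]
  After s4: [2, 1, 4, 5, 3, 8, 6, 7]
  After s5: [2, 1, 4, 5, 8, 3, 6, 7]
  After s3: [2, 1, 5, 4, 8, 3, 6, 7]
Final permutation: [2, 1, 5, 4, 8, 3, 6, 7]

[2, 1, 5, 4, 8, 3, 6, 7]


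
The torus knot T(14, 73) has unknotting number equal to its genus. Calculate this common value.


For a torus knot T(p,q), both the unknotting number and genus equal (p-1)(q-1)/2.
= (14-1)(73-1)/2
= 13*72/2
= 936/2 = 468

468


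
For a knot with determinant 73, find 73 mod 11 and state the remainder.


Step 1: A knot is p-colorable if and only if p divides its determinant.
Step 2: Compute 73 mod 11.
73 = 6 * 11 + 7
Step 3: 73 mod 11 = 7
Step 4: The knot is 11-colorable: no

7


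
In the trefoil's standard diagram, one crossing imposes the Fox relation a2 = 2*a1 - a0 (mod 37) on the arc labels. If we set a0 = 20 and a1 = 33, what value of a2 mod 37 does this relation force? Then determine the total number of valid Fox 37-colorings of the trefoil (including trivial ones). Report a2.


Step 1: Apply the given crossing relation 2*a1 - a0 - a2 = 0 (mod 37).
  a2 = 2*a1 - a0 mod 37
  a2 = 2*33 - 20 mod 37
  a2 = 66 - 20 mod 37
  a2 = 46 mod 37 = 9
Step 2: The trefoil has determinant 3.
  Number of Fox p-colorings (p prime) is p^2 if p = 3, else p.
  Since 37 does not divide 3, only trivial (constant) colorings exist.
  (So the trial a0 = 20, a1 = 33 with a0 != a1 does NOT extend to a valid coloring of the whole trefoil: the other two crossing relations require 3*(a1 - a0) = 0 (mod 37), which fails.)
  Total colorings = 37
Step 3: a2 = 9, total Fox 37-colorings = 37

9


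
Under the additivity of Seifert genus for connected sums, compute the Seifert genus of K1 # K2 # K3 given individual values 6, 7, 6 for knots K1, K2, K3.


The Seifert genus is additive under connected sum.
Seifert genus(K1 # K2 # K3) = (6) + (7) + (6)
= 19

19


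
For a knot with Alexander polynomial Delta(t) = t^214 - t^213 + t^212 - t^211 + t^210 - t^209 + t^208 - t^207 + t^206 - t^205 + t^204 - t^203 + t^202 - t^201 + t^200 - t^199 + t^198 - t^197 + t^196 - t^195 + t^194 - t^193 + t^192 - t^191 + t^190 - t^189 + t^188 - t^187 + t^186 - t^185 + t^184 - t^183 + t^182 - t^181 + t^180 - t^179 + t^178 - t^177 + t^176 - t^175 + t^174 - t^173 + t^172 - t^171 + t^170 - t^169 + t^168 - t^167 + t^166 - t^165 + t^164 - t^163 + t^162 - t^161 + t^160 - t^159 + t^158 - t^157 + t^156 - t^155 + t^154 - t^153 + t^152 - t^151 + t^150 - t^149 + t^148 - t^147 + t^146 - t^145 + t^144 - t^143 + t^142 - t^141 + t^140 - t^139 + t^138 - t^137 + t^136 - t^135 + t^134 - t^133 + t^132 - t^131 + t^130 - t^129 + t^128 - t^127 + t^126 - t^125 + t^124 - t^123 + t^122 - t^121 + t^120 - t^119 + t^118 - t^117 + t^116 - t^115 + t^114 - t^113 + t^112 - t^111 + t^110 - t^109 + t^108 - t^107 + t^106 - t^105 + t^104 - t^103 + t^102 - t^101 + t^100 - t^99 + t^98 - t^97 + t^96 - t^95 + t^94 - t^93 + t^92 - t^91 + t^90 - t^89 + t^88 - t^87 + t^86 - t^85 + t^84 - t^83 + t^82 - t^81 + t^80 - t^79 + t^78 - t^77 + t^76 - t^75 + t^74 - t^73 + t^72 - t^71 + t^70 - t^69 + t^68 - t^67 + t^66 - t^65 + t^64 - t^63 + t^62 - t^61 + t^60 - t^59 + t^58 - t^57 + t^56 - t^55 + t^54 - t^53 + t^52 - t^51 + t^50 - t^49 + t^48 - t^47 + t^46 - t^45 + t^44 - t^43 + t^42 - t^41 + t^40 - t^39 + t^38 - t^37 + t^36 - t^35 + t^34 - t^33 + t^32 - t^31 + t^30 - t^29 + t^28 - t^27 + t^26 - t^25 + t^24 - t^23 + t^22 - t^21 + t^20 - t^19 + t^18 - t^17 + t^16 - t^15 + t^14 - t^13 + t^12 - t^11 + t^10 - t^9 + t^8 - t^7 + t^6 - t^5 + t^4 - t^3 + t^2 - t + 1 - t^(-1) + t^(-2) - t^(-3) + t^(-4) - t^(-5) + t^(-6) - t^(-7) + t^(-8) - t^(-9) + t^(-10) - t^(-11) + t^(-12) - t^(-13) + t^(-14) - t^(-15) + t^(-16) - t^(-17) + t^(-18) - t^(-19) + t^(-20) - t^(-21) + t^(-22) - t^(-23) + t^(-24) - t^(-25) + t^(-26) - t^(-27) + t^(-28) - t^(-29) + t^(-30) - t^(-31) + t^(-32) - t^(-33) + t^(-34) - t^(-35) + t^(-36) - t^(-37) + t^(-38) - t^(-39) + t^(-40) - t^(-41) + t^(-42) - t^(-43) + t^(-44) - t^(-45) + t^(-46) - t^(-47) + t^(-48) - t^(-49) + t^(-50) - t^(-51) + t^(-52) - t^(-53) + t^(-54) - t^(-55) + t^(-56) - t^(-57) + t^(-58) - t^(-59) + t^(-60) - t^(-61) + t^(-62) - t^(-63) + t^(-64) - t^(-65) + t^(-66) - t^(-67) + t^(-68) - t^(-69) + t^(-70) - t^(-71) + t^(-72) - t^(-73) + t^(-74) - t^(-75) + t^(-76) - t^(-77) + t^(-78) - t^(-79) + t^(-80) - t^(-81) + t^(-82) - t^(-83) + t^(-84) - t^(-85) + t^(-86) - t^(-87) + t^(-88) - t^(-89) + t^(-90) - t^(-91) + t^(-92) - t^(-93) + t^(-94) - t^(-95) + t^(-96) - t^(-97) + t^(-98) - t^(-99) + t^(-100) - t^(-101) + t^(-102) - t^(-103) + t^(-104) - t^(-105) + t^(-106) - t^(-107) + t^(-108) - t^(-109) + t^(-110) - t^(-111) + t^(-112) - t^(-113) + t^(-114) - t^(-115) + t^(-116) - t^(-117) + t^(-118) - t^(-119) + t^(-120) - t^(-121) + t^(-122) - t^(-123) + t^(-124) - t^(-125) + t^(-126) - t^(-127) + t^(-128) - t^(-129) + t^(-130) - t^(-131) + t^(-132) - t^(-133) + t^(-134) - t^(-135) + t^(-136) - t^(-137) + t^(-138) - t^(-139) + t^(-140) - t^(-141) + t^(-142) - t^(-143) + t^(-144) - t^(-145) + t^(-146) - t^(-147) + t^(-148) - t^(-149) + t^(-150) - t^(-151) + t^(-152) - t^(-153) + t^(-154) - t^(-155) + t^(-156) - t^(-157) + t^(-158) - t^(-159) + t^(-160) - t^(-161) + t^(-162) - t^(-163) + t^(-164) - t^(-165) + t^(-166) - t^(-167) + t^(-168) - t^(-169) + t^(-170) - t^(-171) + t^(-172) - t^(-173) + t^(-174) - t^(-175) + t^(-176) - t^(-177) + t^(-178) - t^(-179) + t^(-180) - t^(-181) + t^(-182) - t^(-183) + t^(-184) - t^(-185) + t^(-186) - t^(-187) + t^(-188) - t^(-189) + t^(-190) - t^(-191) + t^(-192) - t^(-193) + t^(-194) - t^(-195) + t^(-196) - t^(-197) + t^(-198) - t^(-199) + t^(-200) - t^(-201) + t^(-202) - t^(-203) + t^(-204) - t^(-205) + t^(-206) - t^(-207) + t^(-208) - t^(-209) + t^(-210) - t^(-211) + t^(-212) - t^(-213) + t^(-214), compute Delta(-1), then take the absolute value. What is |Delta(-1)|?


Step 1: The polynomial has 429 terms with alternating signs, exponents from 214 down to -214.
Step 2: Substitute t = -1. The i-th term has coefficient (-1)^i and exponent (m-i),
  so its value is (-1)^i * (-1)^(m-i) = (-1)^m = 1 for every i.
Step 3: All 429 terms equal 1, so Delta(-1) = 429 * (1) = 429
Step 4: |Delta(-1)| = 429

429


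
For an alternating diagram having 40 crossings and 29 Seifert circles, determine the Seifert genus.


For alternating knots, g = (c - s + 1)/2.
= (40 - 29 + 1)/2
= 12/2 = 6

6


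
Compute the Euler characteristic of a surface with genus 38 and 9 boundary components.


chi = 2 - 2g - b
= 2 - 2*38 - 9
= 2 - 76 - 9 = -83

-83


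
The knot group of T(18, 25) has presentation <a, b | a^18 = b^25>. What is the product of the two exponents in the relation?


The relation is a^18 = b^25.
Product of exponents = 18 * 25
= 450

450


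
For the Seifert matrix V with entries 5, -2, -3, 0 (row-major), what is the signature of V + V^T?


Step 1: V + V^T = [[10, -5], [-5, 0]]
Step 2: trace = 10, det = -25
Step 3: Discriminant = 10^2 - 4*(-25) = 200
Step 4: Eigenvalues: 12.0711, -2.07107
Step 5: Signature = (# positive eigenvalues) - (# negative eigenvalues) = 0

0


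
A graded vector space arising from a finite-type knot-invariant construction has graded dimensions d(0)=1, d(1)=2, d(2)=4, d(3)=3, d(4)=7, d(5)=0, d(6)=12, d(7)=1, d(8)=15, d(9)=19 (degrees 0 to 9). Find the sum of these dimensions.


Total dimension = d(0) + d(1) + ... + d(9)
= 1 + 2 + 4 + 3 + 7 + 0 + 12 + 1 + 15 + 19
= 64

64


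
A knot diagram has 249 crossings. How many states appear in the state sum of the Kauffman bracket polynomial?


Each crossing contributes 2 choices (A-smoothing or B-smoothing).
Total states = 2^249 = 904625697166532776746648320380374280103671755200316906558262375061821325312

904625697166532776746648320380374280103671755200316906558262375061821325312


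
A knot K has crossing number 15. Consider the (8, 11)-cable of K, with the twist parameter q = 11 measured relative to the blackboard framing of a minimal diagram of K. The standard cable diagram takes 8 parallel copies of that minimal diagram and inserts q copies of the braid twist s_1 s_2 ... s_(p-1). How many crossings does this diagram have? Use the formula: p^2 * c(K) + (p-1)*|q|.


Step 1: Each of the c(K) crossings of the companion diagram becomes p*p = p^2 crossings among the p parallel strands, and each of the |q| twists s_1 s_2 ... s_(p-1) adds (p-1) crossings.
  Crossings = p^2 * c(K) + (p-1)*|q|
Step 2: = 8^2 * 15 + (8-1)*11
Step 3: = 64*15 + 7*11
Step 4: = 960 + 77 = 1037

1037


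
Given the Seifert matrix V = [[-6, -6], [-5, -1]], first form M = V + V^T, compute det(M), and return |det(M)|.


Step 1: Form V + V^T where V = [[-6, -6], [-5, -1]]
  V^T = [[-6, -5], [-6, -1]]
  V + V^T = [[-12, -11], [-11, -2]]
Step 2: det(V + V^T) = (-12)*(-2) - (-11)*(-11)
  = 24 - 121 = -97
Step 3: Knot determinant = |det(V + V^T)| = |-97| = 97

97


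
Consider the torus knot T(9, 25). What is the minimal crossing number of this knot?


For a torus knot T(p, q) with gcd(p,q)=1,
the crossing number is min(p*(q-1), q*(p-1)).
p*(q-1) = 9*24 = 216
q*(p-1) = 25*8 = 200
min(216, 200) = 200

200


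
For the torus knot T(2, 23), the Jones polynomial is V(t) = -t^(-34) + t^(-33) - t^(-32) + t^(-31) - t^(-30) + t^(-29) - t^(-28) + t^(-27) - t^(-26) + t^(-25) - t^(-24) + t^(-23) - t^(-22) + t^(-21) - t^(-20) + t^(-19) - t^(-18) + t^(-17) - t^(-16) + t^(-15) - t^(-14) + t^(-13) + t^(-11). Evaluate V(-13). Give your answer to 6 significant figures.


Substituting t = -13 into V(t) = -t^(-34) + t^(-33) - t^(-32) + t^(-31) - t^(-30) + t^(-29) - t^(-28) + t^(-27) - t^(-26) + t^(-25) - t^(-24) + t^(-23) - t^(-22) + t^(-21) - t^(-20) + t^(-19) - t^(-18) + t^(-17) - t^(-16) + t^(-15) - t^(-14) + t^(-13) + t^(-11):
  (-)t^(-34) = -1.33637e-38
  (+)t^(-33) = -1.73728e-37
  (-)t^(-32) = -2.25846e-36
  (+)t^(-31) = -2.936e-35
  (-)t^(-30) = -3.8168e-34
  (+)t^(-29) = -4.96184e-33
  (-)t^(-28) = -6.45039e-32
  (+)t^(-27) = -8.38551e-31
  (-)t^(-26) = -1.09012e-29
  (+)t^(-25) = -1.41715e-28
  (-)t^(-24) = -1.8423e-27
  (+)t^(-23) = -2.39499e-26
  (-)t^(-22) = -3.11348e-25
  (+)t^(-21) = -4.04753e-24
  (-)t^(-20) = -5.26178e-23
  (+)t^(-19) = -6.84032e-22
  (-)t^(-18) = -8.89241e-21
  (+)t^(-17) = -1.15601e-19
  (-)t^(-16) = -1.50282e-18
  (+)t^(-15) = -1.95366e-17
  (-)t^(-14) = -2.53976e-16
  (+)t^(-13) = -3.30169e-15
  (+)t^(-11) = -5.57986e-13
Sum = (-1.33637e-38) + (-1.73728e-37) + (-2.25846e-36) + (-2.936e-35) + (-3.8168e-34) + (-4.96184e-33) + (-6.45039e-32) + (-8.38551e-31) + (-1.09012e-29) + (-1.41715e-28) + (-1.8423e-27) + (-2.39499e-26) + (-3.11348e-25) + (-4.04753e-24) + (-5.26178e-23) + (-6.84032e-22) + (-8.89241e-21) + (-1.15601e-19) + (-1.50282e-18) + (-1.95366e-17) + (-2.53976e-16) + (-3.30169e-15) + (-5.57986e-13)
= -5.615626033e-13
Rounded to 6 significant figures: -5.61563e-13

-5.61563e-13


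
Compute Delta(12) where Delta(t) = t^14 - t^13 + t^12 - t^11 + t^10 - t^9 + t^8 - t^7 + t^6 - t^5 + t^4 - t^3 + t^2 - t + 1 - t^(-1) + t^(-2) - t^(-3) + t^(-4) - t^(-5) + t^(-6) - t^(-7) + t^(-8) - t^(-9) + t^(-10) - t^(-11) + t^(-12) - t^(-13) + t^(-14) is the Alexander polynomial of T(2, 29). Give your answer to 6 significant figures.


Substituting t = 12 into Delta(t) = t^14 - t^13 + t^12 - t^11 + t^10 - t^9 + t^8 - t^7 + t^6 - t^5 + t^4 - t^3 + t^2 - t + 1 - t^(-1) + t^(-2) - t^(-3) + t^(-4) - t^(-5) + t^(-6) - t^(-7) + t^(-8) - t^(-9) + t^(-10) - t^(-11) + t^(-12) - t^(-13) + t^(-14):
Term values: (1283918464548864) + (-106993205379072) + (8916100448256) + (-743008370688) + (61917364224) + (-5159780352) + (429981696) + (-35831808) + (2985984) + (-248832) + (20736) + (-1728) + (144) + (-12) + (1) + (-0.0833333) + (0.00694444) + (-0.000578704) + (4.82253e-05) + (-4.01878e-06) + (3.34898e-07) + (-2.79082e-08) + (2.32568e-09) + (-1.93807e-10) + (1.61506e-11) + (-1.34588e-12) + (1.12157e-13) + (-9.34639e-15) + (7.78866e-16)
Sum = 1.185155506e+15
Rounded to 6 significant figures: 1.18516e+15

1.18516e+15


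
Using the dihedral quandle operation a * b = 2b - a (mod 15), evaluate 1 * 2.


1 * 2 = 2*2 - 1 mod 15
= 4 - 1 mod 15
= 3 mod 15 = 3

3


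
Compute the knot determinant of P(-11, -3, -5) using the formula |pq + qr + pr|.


Step 1: Compute pq + qr + pr.
pq = (-11)*(-3) = 33
qr = (-3)*(-5) = 15
pr = (-11)*(-5) = 55
pq + qr + pr = 33 + 15 + 55 = 103
Step 2: Take absolute value.
det(P(-11,-3,-5)) = |103| = 103

103


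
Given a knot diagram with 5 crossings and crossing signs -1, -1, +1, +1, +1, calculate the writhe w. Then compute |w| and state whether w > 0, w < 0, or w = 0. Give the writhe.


Step 1: Count positive crossings (+1).
Positive crossings: 3
Step 2: Count negative crossings (-1).
Negative crossings: 2
Step 3: Writhe = (positive) - (negative)
w = 3 - 2 = 1
Step 4: |w| = 1, and w is positive

1


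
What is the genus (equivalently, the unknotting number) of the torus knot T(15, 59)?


For a torus knot T(p,q), both the unknotting number and genus equal (p-1)(q-1)/2.
= (15-1)(59-1)/2
= 14*58/2
= 812/2 = 406

406


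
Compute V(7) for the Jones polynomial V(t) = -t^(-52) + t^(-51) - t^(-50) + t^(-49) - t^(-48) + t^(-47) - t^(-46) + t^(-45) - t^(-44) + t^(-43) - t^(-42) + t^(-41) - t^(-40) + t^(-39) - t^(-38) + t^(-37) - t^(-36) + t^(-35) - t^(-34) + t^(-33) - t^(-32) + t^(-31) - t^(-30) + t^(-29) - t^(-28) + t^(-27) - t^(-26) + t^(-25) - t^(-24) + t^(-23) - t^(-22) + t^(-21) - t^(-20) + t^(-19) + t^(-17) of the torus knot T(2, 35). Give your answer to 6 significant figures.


Substituting t = 7 into V(t) = -t^(-52) + t^(-51) - t^(-50) + t^(-49) - t^(-48) + t^(-47) - t^(-46) + t^(-45) - t^(-44) + t^(-43) - t^(-42) + t^(-41) - t^(-40) + t^(-39) - t^(-38) + t^(-37) - t^(-36) + t^(-35) - t^(-34) + t^(-33) - t^(-32) + t^(-31) - t^(-30) + t^(-29) - t^(-28) + t^(-27) - t^(-26) + t^(-25) - t^(-24) + t^(-23) - t^(-22) + t^(-21) - t^(-20) + t^(-19) + t^(-17):
  (-)t^(-52) = -1.13475e-44
  (+)t^(-51) = 7.94328e-44
  (-)t^(-50) = -5.5603e-43
  (+)t^(-49) = 3.89221e-42
  (-)t^(-48) = -2.72455e-41
  (+)t^(-47) = 1.90718e-40
  (-)t^(-46) = -1.33503e-39
  (+)t^(-45) = 9.34519e-39
  (-)t^(-44) = -6.54163e-38
  (+)t^(-43) = 4.57914e-37
  (-)t^(-42) = -3.2054e-36
  (+)t^(-41) = 2.24378e-35
  (-)t^(-40) = -1.57065e-34
  (+)t^(-39) = 1.09945e-33
  (-)t^(-38) = -7.69617e-33
  (+)t^(-37) = 5.38732e-32
  (-)t^(-36) = -3.77112e-31
  (+)t^(-35) = 2.63979e-30
  (-)t^(-34) = -1.84785e-29
  (+)t^(-33) = 1.29349e-28
  (-)t^(-32) = -9.05446e-28
  (+)t^(-31) = 6.33812e-27
  (-)t^(-30) = -4.43669e-26
  (+)t^(-29) = 3.10568e-25
  (-)t^(-28) = -2.17398e-24
  (+)t^(-27) = 1.52178e-23
  (-)t^(-26) = -1.06525e-22
  (+)t^(-25) = 7.45674e-22
  (-)t^(-24) = -5.21972e-21
  (+)t^(-23) = 3.6538e-20
  (-)t^(-22) = -2.55766e-19
  (+)t^(-21) = 1.79036e-18
  (-)t^(-20) = -1.25325e-17
  (+)t^(-19) = 8.77278e-17
  (+)t^(-17) = 4.29866e-15
Sum = (-1.13475e-44) + (7.94328e-44) + (-5.5603e-43) + (3.89221e-42) + (-2.72455e-41) + (1.90718e-40) + (-1.33503e-39) + (9.34519e-39) + (-6.54163e-38) + (4.57914e-37) + (-3.2054e-36) + (2.24378e-35) + (-1.57065e-34) + (1.09945e-33) + (-7.69617e-33) + (5.38732e-32) + (-3.77112e-31) + (2.63979e-30) + (-1.84785e-29) + (1.29349e-28) + (-9.05446e-28) + (6.33812e-27) + (-4.43669e-26) + (3.10568e-25) + (-2.17398e-24) + (1.52178e-23) + (-1.06525e-22) + (7.45674e-22) + (-5.21972e-21) + (3.6538e-20) + (-2.55766e-19) + (1.79036e-18) + (-1.25325e-17) + (8.77278e-17) + (4.29866e-15)
= 4.375424038e-15
Rounded to 6 significant figures: 4.37542e-15

4.37542e-15


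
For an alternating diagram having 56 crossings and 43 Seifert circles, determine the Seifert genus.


For alternating knots, g = (c - s + 1)/2.
= (56 - 43 + 1)/2
= 14/2 = 7

7


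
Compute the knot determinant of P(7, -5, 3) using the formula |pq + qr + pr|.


Step 1: Compute pq + qr + pr.
pq = 7*(-5) = -35
qr = (-5)*3 = -15
pr = 7*3 = 21
pq + qr + pr = -35 + (-15) + 21 = -29
Step 2: Take absolute value.
det(P(7,-5,3)) = |-29| = 29

29


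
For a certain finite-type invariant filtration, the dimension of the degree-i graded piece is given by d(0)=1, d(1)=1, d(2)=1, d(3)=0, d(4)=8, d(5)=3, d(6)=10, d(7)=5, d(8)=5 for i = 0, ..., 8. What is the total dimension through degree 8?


Total dimension = d(0) + d(1) + ... + d(8)
= 1 + 1 + 1 + 0 + 8 + 3 + 10 + 5 + 5
= 34

34


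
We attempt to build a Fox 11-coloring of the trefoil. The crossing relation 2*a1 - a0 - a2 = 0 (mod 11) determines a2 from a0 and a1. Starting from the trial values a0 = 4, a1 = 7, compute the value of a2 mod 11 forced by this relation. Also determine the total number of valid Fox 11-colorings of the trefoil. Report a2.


Step 1: Apply the given crossing relation 2*a1 - a0 - a2 = 0 (mod 11).
  a2 = 2*a1 - a0 mod 11
  a2 = 2*7 - 4 mod 11
  a2 = 14 - 4 mod 11
  a2 = 10 mod 11 = 10
Step 2: The trefoil has determinant 3.
  Number of Fox p-colorings (p prime) is p^2 if p = 3, else p.
  Since 11 does not divide 3, only trivial (constant) colorings exist.
  (So the trial a0 = 4, a1 = 7 with a0 != a1 does NOT extend to a valid coloring of the whole trefoil: the other two crossing relations require 3*(a1 - a0) = 0 (mod 11), which fails.)
  Total colorings = 11
Step 3: a2 = 10, total Fox 11-colorings = 11

10


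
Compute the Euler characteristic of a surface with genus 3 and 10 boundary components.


chi = 2 - 2g - b
= 2 - 2*3 - 10
= 2 - 6 - 10 = -14

-14


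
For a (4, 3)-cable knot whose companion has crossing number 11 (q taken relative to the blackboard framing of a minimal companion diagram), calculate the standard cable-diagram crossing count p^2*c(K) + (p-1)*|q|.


Step 1: Each of the c(K) crossings of the companion diagram becomes p*p = p^2 crossings among the p parallel strands, and each of the |q| twists s_1 s_2 ... s_(p-1) adds (p-1) crossings.
  Crossings = p^2 * c(K) + (p-1)*|q|
Step 2: = 4^2 * 11 + (4-1)*3
Step 3: = 16*11 + 3*3
Step 4: = 176 + 9 = 185

185


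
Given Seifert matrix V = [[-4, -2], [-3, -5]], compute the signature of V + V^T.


Step 1: V + V^T = [[-8, -5], [-5, -10]]
Step 2: trace = -18, det = 55
Step 3: Discriminant = (-18)^2 - 4*55 = 104
Step 4: Eigenvalues: -3.90098, -14.099
Step 5: Signature = (# positive eigenvalues) - (# negative eigenvalues) = -2

-2


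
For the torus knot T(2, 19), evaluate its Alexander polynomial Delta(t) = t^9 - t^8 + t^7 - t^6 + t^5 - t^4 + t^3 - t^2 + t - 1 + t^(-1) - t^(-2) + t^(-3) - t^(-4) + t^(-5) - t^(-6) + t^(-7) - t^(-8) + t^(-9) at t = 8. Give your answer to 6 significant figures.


Substituting t = 8 into Delta(t) = t^9 - t^8 + t^7 - t^6 + t^5 - t^4 + t^3 - t^2 + t - 1 + t^(-1) - t^(-2) + t^(-3) - t^(-4) + t^(-5) - t^(-6) + t^(-7) - t^(-8) + t^(-9):
Term values: (134217728) + (-16777216) + (2097152) + (-262144) + (32768) + (-4096) + (512) + (-64) + (8) + (-1) + (0.125) + (-0.015625) + (0.00195312) + (-0.000244141) + (3.05176e-05) + (-3.8147e-06) + (4.76837e-07) + (-5.96046e-08) + (7.45058e-09)
Sum = 119304647.1
Rounded to 6 significant figures: 1.19305e+08

1.19305e+08
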